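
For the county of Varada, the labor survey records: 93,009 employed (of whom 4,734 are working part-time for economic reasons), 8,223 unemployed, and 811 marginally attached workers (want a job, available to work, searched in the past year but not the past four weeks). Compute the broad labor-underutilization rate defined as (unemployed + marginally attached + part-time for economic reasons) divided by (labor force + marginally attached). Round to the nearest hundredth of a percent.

Labor force = 93,009 + 8,223 = 101,232.
Numerator = 8,223 + 811 + 4,734 = 13,768.
Denominator = 101,232 + 811 = 102,043.
Broad rate = 13,768 / 102,043 = 13.49%.

Broad underutilization rate ≈ 13.49%.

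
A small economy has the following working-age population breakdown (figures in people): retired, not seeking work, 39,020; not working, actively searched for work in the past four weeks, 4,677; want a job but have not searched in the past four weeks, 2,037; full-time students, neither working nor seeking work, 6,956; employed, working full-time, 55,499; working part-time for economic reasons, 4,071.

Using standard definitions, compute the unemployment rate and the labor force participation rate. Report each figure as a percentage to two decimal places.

Employed = 55,499 + 4,071 = 59,570 (anyone who worked, including part-time for economic reasons, counts as employed).
Unemployed = 4,677.
Labor force = 59,570 + 4,677 = 64,247.
Not in labor force = 39,020 + 2,037 + 6,956 = 48,013 (those not working and not actively searching are outside the labor force — including those who want a job but have given up searching).
Civilian working-age population = 64,247 + 48,013 = 112,260.
Unemployment rate = 4,677 / 64,247 = 7.28%.
Labor force participation rate = 64,247 / 112,260 = 57.23%.

Unemployment rate ≈ 7.28%; labor force participation rate ≈ 57.23%.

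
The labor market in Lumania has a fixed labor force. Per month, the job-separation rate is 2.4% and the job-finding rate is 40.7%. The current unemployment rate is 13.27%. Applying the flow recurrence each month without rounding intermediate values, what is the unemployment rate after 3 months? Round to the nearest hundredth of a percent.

With a fixed labor force, u_{t+1} = u_t + s·(1−u_t) − f·u_t = u_t·(1−s−f) + s.
Here 1−s−f = 0.569 and s = 0.024.
u_1 = 0.132700 × 0.569 + 0.024 = 0.099506.
u_2 = 0.099506 × 0.569 + 0.024 = 0.080619.
u_3 = 0.080619 × 0.569 + 0.024 = 0.069872.

Unemployment rate after three months ≈ 6.99%.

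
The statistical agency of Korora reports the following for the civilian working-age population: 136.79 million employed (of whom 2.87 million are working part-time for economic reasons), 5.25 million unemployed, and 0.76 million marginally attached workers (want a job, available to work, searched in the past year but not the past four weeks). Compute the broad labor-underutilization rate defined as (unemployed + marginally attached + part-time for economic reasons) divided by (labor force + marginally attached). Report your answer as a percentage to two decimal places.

Labor force = 136.79 + 5.25 = 142.04 million.
Numerator = 5.25 + 0.76 + 2.87 = 8.88 million.
Denominator = 142.04 + 0.76 = 142.80 million.
Broad rate = 8.88 / 142.80 = 6.22%.

Broad underutilization rate ≈ 6.22%.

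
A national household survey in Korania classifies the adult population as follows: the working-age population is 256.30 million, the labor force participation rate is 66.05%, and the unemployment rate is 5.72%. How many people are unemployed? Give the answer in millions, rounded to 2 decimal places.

About 9.68 million are unemployed.

Labor force = 0.6605 × 256.30 = 169.29 million.
Unemployed = 0.0572 × 169.29 ≈ 9.68 million.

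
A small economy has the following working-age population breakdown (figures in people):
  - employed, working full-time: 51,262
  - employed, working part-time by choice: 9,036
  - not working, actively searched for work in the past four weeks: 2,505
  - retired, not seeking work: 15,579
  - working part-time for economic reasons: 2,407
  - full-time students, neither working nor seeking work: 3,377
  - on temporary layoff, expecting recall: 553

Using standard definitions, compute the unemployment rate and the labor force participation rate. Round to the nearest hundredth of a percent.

Employed = 51,262 + 9,036 + 2,407 = 62,705 (anyone who worked, including part-time for economic reasons, counts as employed).
Unemployed = 2,505 + 553 = 3,058 (jobless and actively searching, or on temporary layoff).
Labor force = 62,705 + 3,058 = 65,763.
Not in labor force = 15,579 + 3,377 = 18,956 (those not working and not actively searching are outside the labor force).
Civilian working-age population = 65,763 + 18,956 = 84,719.
Unemployment rate = 3,058 / 65,763 = 4.65%.
Labor force participation rate = 65,763 / 84,719 = 77.62%.

Unemployment rate ≈ 4.65%; labor force participation rate ≈ 77.62%.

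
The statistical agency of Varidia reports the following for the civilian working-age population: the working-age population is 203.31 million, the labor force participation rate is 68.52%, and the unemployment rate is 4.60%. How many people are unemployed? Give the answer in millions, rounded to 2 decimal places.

About 6.41 million are unemployed.

Labor force = 0.6852 × 203.31 = 139.31 million.
Unemployed = 0.0460 × 139.31 ≈ 6.41 million.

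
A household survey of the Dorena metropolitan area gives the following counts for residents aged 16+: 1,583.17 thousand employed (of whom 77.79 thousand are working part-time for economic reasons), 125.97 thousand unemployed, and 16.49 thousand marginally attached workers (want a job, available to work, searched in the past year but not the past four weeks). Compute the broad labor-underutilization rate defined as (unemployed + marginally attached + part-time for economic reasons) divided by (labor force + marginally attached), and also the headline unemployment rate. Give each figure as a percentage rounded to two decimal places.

Labor force = 1,583.17 + 125.97 = 1,709.14 thousand.
Numerator = 125.97 + 16.49 + 77.79 = 220.25 thousand.
Denominator = 1,709.14 + 16.49 = 1,725.63 thousand.
Broad rate = 220.25 / 1,725.63 = 12.76%.
Headline unemployment rate = 125.97 / 1,709.14 = 7.37%.

Broad underutilization rate ≈ 12.76%; headline unemployment rate ≈ 7.37%.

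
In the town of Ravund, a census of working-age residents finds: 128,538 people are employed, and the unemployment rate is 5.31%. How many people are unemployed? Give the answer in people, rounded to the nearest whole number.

Let U be the number unemployed. The labor force is E + U, and U/(E+U) = 0.0531.
So U = 0.0531 × 128,538 / (1 − 0.0531) = 6825.37 / 0.9469 ≈ 7,208.

About 7,208 are unemployed.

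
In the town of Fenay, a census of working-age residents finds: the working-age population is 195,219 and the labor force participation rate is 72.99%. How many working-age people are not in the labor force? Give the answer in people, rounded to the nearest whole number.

About 52,729 are not in the labor force.

Share not in the labor force = 1 − 0.7299 = 0.2701.
Not in labor force = 0.2701 × 195,219 ≈ 52,729.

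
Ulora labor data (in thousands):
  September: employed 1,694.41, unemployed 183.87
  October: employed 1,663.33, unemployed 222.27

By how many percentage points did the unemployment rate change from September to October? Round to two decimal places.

September: labor force = 1,694.41 + 183.87 = 1,878.28; u = 183.87/1,878.28 = 9.79%.
October: labor force = 1,663.33 + 222.27 = 1,885.60; u = 222.27/1,885.60 = 11.79%.
Change = 11.79% − 9.79% = +2.00 pp.

The unemployment rate changed by +2.00 percentage points.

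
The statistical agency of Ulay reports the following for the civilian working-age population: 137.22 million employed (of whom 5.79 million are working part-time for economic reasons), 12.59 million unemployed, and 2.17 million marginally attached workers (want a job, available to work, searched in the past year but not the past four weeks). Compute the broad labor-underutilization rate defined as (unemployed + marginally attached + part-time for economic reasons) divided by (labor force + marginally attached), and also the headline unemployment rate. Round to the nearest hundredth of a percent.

Labor force = 137.22 + 12.59 = 149.81 million.
Numerator = 12.59 + 2.17 + 5.79 = 20.55 million.
Denominator = 149.81 + 2.17 = 151.98 million.
Broad rate = 20.55 / 151.98 = 13.52%.
Headline unemployment rate = 12.59 / 149.81 = 8.40%.

Broad underutilization rate ≈ 13.52%; headline unemployment rate ≈ 8.40%.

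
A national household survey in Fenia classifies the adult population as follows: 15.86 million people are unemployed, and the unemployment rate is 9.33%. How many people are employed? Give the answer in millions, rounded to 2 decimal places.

Labor force = U / u = 15.86 / 0.0933 ≈ 169.99 million.
Employed = labor force − unemployed = 169.99 − 15.86 = 154.13 million.

About 154.13 million are employed.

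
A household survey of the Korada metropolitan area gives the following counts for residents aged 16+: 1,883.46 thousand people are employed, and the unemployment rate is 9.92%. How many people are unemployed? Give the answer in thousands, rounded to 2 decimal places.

Let U be the number unemployed. The labor force is E + U, and U/(E+U) = 0.0992.
So U = 0.0992 × 1,883.46 / (1 − 0.0992) = 186.8392 / 0.9008 ≈ 207.41 thousand.

About 207.41 thousand are unemployed.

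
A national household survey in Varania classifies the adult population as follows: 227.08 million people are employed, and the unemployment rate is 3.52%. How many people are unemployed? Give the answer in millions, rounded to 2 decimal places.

About 8.28 million are unemployed.

Let U be the number unemployed. The labor force is E + U, and U/(E+U) = 0.0352.
So U = 0.0352 × 227.08 / (1 − 0.0352) = 7.9932 / 0.9648 ≈ 8.28 million.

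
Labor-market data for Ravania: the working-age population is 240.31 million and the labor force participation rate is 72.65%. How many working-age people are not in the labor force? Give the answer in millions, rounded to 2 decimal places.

Share not in the labor force = 1 − 0.7265 = 0.2735.
Not in labor force = 0.2735 × 240.31 ≈ 65.72 million.

About 65.72 million are not in the labor force.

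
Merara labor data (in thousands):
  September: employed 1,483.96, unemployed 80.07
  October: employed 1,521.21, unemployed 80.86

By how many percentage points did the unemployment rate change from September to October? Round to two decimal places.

September: labor force = 1,483.96 + 80.07 = 1,564.03; u = 80.07/1,564.03 = 5.12%.
October: labor force = 1,521.21 + 80.86 = 1,602.07; u = 80.86/1,602.07 = 5.05%.
Change = 5.05% − 5.12% = −0.07 pp.

The unemployment rate changed by −0.07 percentage points.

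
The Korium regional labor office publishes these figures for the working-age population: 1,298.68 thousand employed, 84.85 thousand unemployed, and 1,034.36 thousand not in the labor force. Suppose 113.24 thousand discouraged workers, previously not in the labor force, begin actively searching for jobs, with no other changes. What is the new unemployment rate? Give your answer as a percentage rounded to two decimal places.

New unemployment rate ≈ 13.23%.

Initially, labor force = 1,298.68 + 84.85 = 1,383.53 thousand, so u = 84.85/1,383.53 = 6.13%.
After the change, unemployed and labor force both rise by 113.24 → E = 1,298.68, U = 198.09, labor force = 1,496.77 thousand.
New unemployment rate = 198.09 / 1,496.77 = 13.23%.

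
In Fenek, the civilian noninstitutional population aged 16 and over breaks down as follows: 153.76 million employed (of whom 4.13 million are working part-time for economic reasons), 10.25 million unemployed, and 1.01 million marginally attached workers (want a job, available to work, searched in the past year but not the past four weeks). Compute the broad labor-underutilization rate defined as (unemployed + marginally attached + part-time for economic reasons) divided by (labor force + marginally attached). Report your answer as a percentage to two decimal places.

Broad underutilization rate ≈ 9.33%.

Labor force = 153.76 + 10.25 = 164.01 million.
Numerator = 10.25 + 1.01 + 4.13 = 15.39 million.
Denominator = 164.01 + 1.01 = 165.02 million.
Broad rate = 15.39 / 165.02 = 9.33%.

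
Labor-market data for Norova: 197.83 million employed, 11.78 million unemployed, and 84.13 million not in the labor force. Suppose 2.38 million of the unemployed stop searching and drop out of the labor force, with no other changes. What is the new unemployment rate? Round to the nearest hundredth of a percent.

New unemployment rate ≈ 4.54%.

Initially, labor force = 197.83 + 11.78 = 209.61 million, so u = 11.78/209.61 = 5.62%.
After the change, unemployed and labor force both fall by 2.38 → E = 197.83, U = 9.40, labor force = 207.23 million.
New unemployment rate = 9.40 / 207.23 = 4.54%.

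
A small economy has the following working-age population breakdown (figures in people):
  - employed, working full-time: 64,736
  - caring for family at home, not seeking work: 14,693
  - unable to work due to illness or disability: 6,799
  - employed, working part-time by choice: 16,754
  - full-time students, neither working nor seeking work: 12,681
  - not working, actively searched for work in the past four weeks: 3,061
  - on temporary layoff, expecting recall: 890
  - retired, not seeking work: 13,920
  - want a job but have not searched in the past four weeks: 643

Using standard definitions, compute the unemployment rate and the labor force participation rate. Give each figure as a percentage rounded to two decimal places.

Unemployment rate ≈ 4.62%; labor force participation rate ≈ 63.68%.

Employed = 64,736 + 16,754 = 81,490.
Unemployed = 3,061 + 890 = 3,951 (jobless and actively searching, or on temporary layoff).
Labor force = 81,490 + 3,951 = 85,441.
Not in labor force = 14,693 + 6,799 + 12,681 + 13,920 + 643 = 48,736 (those not working and not actively searching are outside the labor force — including those who want a job but have given up searching).
Civilian working-age population = 85,441 + 48,736 = 134,177.
Unemployment rate = 3,951 / 85,441 = 4.62%.
Labor force participation rate = 85,441 / 134,177 = 63.68%.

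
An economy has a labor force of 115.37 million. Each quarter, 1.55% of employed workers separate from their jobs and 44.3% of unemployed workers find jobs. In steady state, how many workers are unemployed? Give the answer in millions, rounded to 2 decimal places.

About 3.90 million are unemployed in steady state.

Steady-state unemployment rate u* = s/(s+f) = 1.55/(1.55+44.3) = 0.033806.
Unemployed = u* × labor force = 0.033806 × 115.37 ≈ 3.90 million.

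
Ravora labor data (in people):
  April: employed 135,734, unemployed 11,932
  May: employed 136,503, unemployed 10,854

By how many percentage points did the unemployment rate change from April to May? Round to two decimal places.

April: labor force = 135,734 + 11,932 = 147,666; u = 11,932/147,666 = 8.08%.
May: labor force = 136,503 + 10,854 = 147,357; u = 10,854/147,357 = 7.37%.
Change = 7.37% − 8.08% = −0.71 pp.

The unemployment rate changed by −0.71 percentage points.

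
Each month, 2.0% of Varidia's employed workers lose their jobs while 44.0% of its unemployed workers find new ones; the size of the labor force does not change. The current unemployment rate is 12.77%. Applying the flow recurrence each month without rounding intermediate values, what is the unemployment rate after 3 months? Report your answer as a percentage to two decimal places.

With a fixed labor force, u_{t+1} = u_t + s·(1−u_t) − f·u_t = u_t·(1−s−f) + s.
Here 1−s−f = 0.540 and s = 0.020.
u_1 = 0.127700 × 0.540 + 0.020 = 0.088958.
u_2 = 0.088958 × 0.540 + 0.020 = 0.068037.
u_3 = 0.068037 × 0.540 + 0.020 = 0.056740.

Unemployment rate after three months ≈ 5.67%.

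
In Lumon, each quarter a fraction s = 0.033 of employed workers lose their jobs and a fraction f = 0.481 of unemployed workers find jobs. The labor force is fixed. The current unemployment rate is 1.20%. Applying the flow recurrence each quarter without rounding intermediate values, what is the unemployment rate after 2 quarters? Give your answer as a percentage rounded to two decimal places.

With a fixed labor force, u_{t+1} = u_t + s·(1−u_t) − f·u_t = u_t·(1−s−f) + s.
Here 1−s−f = 0.486 and s = 0.033.
u_1 = 0.012000 × 0.486 + 0.033 = 0.038832.
u_2 = 0.038832 × 0.486 + 0.033 = 0.051872.

Unemployment rate after two quarters ≈ 5.19%.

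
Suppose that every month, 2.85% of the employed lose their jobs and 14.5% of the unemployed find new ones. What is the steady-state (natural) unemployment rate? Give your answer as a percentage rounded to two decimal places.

At steady state the flows balance: s·E = f·U, so U/(E+U) = s/(s+f).
u* = 2.85 / (2.85 + 14.5) = 2.85 / 17.35 = 16.43%.

Steady-state unemployment rate ≈ 16.43%.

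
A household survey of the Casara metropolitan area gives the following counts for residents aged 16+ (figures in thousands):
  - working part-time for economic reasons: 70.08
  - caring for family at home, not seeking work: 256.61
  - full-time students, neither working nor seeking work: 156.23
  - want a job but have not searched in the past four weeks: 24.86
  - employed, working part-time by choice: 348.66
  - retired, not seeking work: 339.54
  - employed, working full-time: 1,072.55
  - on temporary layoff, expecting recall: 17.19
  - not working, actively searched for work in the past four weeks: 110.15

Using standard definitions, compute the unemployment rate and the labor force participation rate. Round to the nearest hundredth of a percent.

Unemployment rate ≈ 7.87%; labor force participation rate ≈ 67.56%.

Employed = 70.08 + 348.66 + 1,072.55 = 1,491.29 thousand (anyone who worked, including part-time for economic reasons, counts as employed).
Unemployed = 17.19 + 110.15 = 127.34 thousand (jobless and actively searching, or on temporary layoff).
Labor force = 1,491.29 + 127.34 = 1,618.63 thousand.
Not in labor force = 256.61 + 156.23 + 24.86 + 339.54 = 777.24 thousand (those not working and not actively searching are outside the labor force — including those who want a job but have given up searching).
Civilian working-age population = 1,618.63 + 777.24 = 2,395.87 thousand.
Unemployment rate = 127.34 / 1,618.63 = 7.87%.
Labor force participation rate = 1,618.63 / 2,395.87 = 67.56%.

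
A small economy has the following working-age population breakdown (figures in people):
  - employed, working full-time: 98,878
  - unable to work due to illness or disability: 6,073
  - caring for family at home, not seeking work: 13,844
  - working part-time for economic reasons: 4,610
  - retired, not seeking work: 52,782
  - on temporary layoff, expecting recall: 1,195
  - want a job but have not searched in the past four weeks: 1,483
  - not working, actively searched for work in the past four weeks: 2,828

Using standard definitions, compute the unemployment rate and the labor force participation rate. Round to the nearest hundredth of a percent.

Unemployment rate ≈ 3.74%; labor force participation rate ≈ 59.17%.

Employed = 98,878 + 4,610 = 103,488 (anyone who worked, including part-time for economic reasons, counts as employed).
Unemployed = 1,195 + 2,828 = 4,023 (jobless and actively searching, or on temporary layoff).
Labor force = 103,488 + 4,023 = 107,511.
Not in labor force = 6,073 + 13,844 + 52,782 + 1,483 = 74,182 (those not working and not actively searching are outside the labor force — including those who want a job but have given up searching).
Civilian working-age population = 107,511 + 74,182 = 181,693.
Unemployment rate = 4,023 / 107,511 = 3.74%.
Labor force participation rate = 107,511 / 181,693 = 59.17%.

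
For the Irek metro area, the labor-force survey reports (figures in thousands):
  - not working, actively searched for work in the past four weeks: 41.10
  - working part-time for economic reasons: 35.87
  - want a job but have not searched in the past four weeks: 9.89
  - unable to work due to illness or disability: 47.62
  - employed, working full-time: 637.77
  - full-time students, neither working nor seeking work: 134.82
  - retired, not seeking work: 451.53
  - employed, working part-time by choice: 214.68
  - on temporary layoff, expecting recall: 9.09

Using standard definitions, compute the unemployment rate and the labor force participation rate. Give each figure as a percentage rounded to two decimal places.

Unemployment rate ≈ 5.35%; labor force participation rate ≈ 59.31%.

Employed = 35.87 + 637.77 + 214.68 = 888.32 thousand (anyone who worked, including part-time for economic reasons, counts as employed).
Unemployed = 41.10 + 9.09 = 50.19 thousand (jobless and actively searching, or on temporary layoff).
Labor force = 888.32 + 50.19 = 938.51 thousand.
Not in labor force = 9.89 + 47.62 + 134.82 + 451.53 = 643.86 thousand (those not working and not actively searching are outside the labor force — including those who want a job but have given up searching).
Civilian working-age population = 938.51 + 643.86 = 1,582.37 thousand.
Unemployment rate = 50.19 / 938.51 = 5.35%.
Labor force participation rate = 938.51 / 1,582.37 = 59.31%.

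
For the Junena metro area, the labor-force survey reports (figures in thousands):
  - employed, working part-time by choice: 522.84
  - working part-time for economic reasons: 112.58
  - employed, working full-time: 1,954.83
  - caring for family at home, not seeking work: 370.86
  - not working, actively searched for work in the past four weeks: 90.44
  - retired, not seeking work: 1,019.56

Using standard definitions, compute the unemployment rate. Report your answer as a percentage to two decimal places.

Unemployment rate ≈ 3.37%.

Employed = 522.84 + 112.58 + 1,954.83 = 2,590.25 thousand (anyone who worked, including part-time for economic reasons, counts as employed).
Unemployed = 90.44 thousand.
Labor force = 2,590.25 + 90.44 = 2,680.69 thousand.
Unemployment rate = 90.44 / 2,680.69 = 3.37%.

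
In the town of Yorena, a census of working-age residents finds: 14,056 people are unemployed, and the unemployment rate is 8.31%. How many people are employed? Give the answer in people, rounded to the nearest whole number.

Labor force = U / u = 14,056 / 0.0831 ≈ 169,146.
Employed = labor force − unemployed = 169,146 − 14,056 = 155,090.

About 155,090 are employed.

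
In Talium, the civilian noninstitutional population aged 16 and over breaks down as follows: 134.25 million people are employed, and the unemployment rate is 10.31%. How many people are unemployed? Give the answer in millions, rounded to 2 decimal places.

Let U be the number unemployed. The labor force is E + U, and U/(E+U) = 0.1031.
So U = 0.1031 × 134.25 / (1 − 0.1031) = 13.8412 / 0.8969 ≈ 15.43 million.

About 15.43 million are unemployed.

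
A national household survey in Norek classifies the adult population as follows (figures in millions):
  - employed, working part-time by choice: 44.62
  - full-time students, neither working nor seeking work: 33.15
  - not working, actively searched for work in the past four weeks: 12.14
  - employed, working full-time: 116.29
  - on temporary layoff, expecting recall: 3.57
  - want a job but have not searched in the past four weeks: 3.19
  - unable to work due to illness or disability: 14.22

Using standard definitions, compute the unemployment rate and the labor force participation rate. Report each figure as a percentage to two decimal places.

Unemployment rate ≈ 8.89%; labor force participation rate ≈ 77.74%.

Employed = 44.62 + 116.29 = 160.91 million.
Unemployed = 12.14 + 3.57 = 15.71 million (jobless and actively searching, or on temporary layoff).
Labor force = 160.91 + 15.71 = 176.62 million.
Not in labor force = 33.15 + 3.19 + 14.22 = 50.56 million (those not working and not actively searching are outside the labor force — including those who want a job but have given up searching).
Civilian working-age population = 176.62 + 50.56 = 227.18 million.
Unemployment rate = 15.71 / 176.62 = 8.89%.
Labor force participation rate = 176.62 / 227.18 = 77.74%.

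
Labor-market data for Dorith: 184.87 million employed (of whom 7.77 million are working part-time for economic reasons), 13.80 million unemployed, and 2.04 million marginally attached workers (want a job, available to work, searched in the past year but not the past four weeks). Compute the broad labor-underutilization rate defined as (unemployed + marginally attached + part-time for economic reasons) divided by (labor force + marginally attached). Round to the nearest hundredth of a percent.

Labor force = 184.87 + 13.80 = 198.67 million.
Numerator = 13.80 + 2.04 + 7.77 = 23.61 million.
Denominator = 198.67 + 2.04 = 200.71 million.
Broad rate = 23.61 / 200.71 = 11.76%.

Broad underutilization rate ≈ 11.76%.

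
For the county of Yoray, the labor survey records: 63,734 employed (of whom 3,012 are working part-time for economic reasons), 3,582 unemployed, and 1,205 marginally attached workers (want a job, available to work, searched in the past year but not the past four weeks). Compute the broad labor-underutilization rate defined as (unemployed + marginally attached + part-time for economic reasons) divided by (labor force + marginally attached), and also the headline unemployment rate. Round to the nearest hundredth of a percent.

Broad underutilization rate ≈ 11.38%; headline unemployment rate ≈ 5.32%.

Labor force = 63,734 + 3,582 = 67,316.
Numerator = 3,582 + 1,205 + 3,012 = 7,799.
Denominator = 67,316 + 1,205 = 68,521.
Broad rate = 7,799 / 68,521 = 11.38%.
Headline unemployment rate = 3,582 / 67,316 = 5.32%.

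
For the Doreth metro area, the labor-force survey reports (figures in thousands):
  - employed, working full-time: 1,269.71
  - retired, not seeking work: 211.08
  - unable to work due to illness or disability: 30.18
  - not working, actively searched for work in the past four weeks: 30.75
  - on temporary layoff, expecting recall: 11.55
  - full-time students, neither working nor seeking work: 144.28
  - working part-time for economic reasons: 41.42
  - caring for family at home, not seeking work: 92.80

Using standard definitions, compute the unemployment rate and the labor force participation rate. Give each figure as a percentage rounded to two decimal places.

Unemployment rate ≈ 3.13%; labor force participation rate ≈ 73.89%.

Employed = 1,269.71 + 41.42 = 1,311.13 thousand (anyone who worked, including part-time for economic reasons, counts as employed).
Unemployed = 30.75 + 11.55 = 42.30 thousand (jobless and actively searching, or on temporary layoff).
Labor force = 1,311.13 + 42.30 = 1,353.43 thousand.
Not in labor force = 211.08 + 30.18 + 144.28 + 92.80 = 478.34 thousand (those not working and not actively searching are outside the labor force).
Civilian working-age population = 1,353.43 + 478.34 = 1,831.77 thousand.
Unemployment rate = 42.30 / 1,353.43 = 3.13%.
Labor force participation rate = 1,353.43 / 1,831.77 = 73.89%.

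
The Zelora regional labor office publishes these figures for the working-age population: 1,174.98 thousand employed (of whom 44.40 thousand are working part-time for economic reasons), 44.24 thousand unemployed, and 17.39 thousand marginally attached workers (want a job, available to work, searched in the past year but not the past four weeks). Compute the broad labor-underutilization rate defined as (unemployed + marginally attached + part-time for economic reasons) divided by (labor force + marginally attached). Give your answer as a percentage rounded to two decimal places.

Labor force = 1,174.98 + 44.24 = 1,219.22 thousand.
Numerator = 44.24 + 17.39 + 44.40 = 106.03 thousand.
Denominator = 1,219.22 + 17.39 = 1,236.61 thousand.
Broad rate = 106.03 / 1,236.61 = 8.57%.

Broad underutilization rate ≈ 8.57%.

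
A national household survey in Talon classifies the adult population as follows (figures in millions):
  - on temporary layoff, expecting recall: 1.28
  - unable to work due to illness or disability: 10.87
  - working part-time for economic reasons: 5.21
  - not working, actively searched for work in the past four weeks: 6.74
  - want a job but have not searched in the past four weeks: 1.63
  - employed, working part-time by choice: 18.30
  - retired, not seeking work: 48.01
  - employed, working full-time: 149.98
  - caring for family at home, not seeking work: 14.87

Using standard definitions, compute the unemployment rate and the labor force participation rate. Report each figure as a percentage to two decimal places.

Employed = 5.21 + 18.30 + 149.98 = 173.49 million (anyone who worked, including part-time for economic reasons, counts as employed).
Unemployed = 1.28 + 6.74 = 8.02 million (jobless and actively searching, or on temporary layoff).
Labor force = 173.49 + 8.02 = 181.51 million.
Not in labor force = 10.87 + 1.63 + 48.01 + 14.87 = 75.38 million (those not working and not actively searching are outside the labor force — including those who want a job but have given up searching).
Civilian working-age population = 181.51 + 75.38 = 256.89 million.
Unemployment rate = 8.02 / 181.51 = 4.42%.
Labor force participation rate = 181.51 / 256.89 = 70.66%.

Unemployment rate ≈ 4.42%; labor force participation rate ≈ 70.66%.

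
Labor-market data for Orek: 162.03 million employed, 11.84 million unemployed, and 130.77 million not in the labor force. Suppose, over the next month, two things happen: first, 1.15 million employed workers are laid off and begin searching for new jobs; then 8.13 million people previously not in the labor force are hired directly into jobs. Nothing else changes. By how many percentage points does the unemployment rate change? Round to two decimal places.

Initially, labor force = 162.03 + 11.84 = 173.87 million, so u = 11.84/173.87 = 6.81%.
After the first change, employed falls and unemployed rises by 1.15; labor force unchanged → E = 160.88, U = 12.99, labor force = 173.87 million.
After the second change, employed and labor force both rise by 8.13; unemployed unchanged → E = 169.01, U = 12.99, labor force = 182.00 million.
New unemployment rate = 12.99 / 182.00 = 7.14%.
Change = 7.14% − 6.81% = +0.33 percentage points.

The unemployment rate changes by +0.33 percentage points.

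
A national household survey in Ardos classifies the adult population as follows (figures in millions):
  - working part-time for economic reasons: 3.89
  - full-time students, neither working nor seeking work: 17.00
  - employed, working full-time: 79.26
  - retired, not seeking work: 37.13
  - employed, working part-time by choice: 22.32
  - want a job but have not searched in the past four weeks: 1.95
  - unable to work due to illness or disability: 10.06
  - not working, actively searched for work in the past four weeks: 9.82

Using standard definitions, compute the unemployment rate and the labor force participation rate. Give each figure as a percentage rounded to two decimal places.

Employed = 3.89 + 79.26 + 22.32 = 105.47 million (anyone who worked, including part-time for economic reasons, counts as employed).
Unemployed = 9.82 million.
Labor force = 105.47 + 9.82 = 115.29 million.
Not in labor force = 17.00 + 37.13 + 1.95 + 10.06 = 66.14 million (those not working and not actively searching are outside the labor force — including those who want a job but have given up searching).
Civilian working-age population = 115.29 + 66.14 = 181.43 million.
Unemployment rate = 9.82 / 115.29 = 8.52%.
Labor force participation rate = 115.29 / 181.43 = 63.55%.

Unemployment rate ≈ 8.52%; labor force participation rate ≈ 63.55%.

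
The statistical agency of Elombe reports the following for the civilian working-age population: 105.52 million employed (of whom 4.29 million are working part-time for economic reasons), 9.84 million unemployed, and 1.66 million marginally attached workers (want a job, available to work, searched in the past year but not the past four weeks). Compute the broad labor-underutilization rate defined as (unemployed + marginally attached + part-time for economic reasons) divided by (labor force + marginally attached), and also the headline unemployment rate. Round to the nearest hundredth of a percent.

Broad underutilization rate ≈ 13.49%; headline unemployment rate ≈ 8.53%.

Labor force = 105.52 + 9.84 = 115.36 million.
Numerator = 9.84 + 1.66 + 4.29 = 15.79 million.
Denominator = 115.36 + 1.66 = 117.02 million.
Broad rate = 15.79 / 117.02 = 13.49%.
Headline unemployment rate = 9.84 / 115.36 = 8.53%.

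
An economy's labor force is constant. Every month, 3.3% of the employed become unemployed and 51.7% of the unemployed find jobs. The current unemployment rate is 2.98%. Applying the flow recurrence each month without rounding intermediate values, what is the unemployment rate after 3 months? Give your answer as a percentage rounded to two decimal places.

With a fixed labor force, u_{t+1} = u_t + s·(1−u_t) − f·u_t = u_t·(1−s−f) + s.
Here 1−s−f = 0.450 and s = 0.033.
u_1 = 0.029800 × 0.450 + 0.033 = 0.046410.
u_2 = 0.046410 × 0.450 + 0.033 = 0.053885.
u_3 = 0.053885 × 0.450 + 0.033 = 0.057248.

Unemployment rate after three months ≈ 5.72%.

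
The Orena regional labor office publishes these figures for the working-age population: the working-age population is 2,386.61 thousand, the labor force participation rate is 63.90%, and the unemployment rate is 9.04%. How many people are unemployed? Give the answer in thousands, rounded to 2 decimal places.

About 137.86 thousand are unemployed.

Labor force = 0.6390 × 2,386.61 = 1,525.04 thousand.
Unemployed = 0.0904 × 1,525.04 ≈ 137.86 thousand.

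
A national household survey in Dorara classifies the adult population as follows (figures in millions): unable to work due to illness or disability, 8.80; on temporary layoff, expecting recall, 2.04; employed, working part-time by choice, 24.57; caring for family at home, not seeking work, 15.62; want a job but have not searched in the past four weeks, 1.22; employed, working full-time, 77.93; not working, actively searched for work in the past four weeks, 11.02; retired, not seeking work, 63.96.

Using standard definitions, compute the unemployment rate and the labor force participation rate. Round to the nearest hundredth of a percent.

Employed = 24.57 + 77.93 = 102.50 million.
Unemployed = 2.04 + 11.02 = 13.06 million (jobless and actively searching, or on temporary layoff).
Labor force = 102.50 + 13.06 = 115.56 million.
Not in labor force = 8.80 + 15.62 + 1.22 + 63.96 = 89.60 million (those not working and not actively searching are outside the labor force — including those who want a job but have given up searching).
Civilian working-age population = 115.56 + 89.60 = 205.16 million.
Unemployment rate = 13.06 / 115.56 = 11.30%.
Labor force participation rate = 115.56 / 205.16 = 56.33%.

Unemployment rate ≈ 11.30%; labor force participation rate ≈ 56.33%.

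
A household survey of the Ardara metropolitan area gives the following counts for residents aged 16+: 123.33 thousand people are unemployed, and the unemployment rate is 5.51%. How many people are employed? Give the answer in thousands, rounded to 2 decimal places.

About 2,114.96 thousand are employed.

Labor force = U / u = 123.33 / 0.0551 ≈ 2,238.29 thousand.
Employed = labor force − unemployed = 2,238.29 − 123.33 = 2,114.96 thousand.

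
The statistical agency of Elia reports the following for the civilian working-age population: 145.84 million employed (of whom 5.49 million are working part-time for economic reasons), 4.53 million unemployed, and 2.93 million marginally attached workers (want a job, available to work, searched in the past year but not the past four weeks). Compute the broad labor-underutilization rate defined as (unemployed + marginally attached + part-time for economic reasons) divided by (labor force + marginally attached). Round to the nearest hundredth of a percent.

Labor force = 145.84 + 4.53 = 150.37 million.
Numerator = 4.53 + 2.93 + 5.49 = 12.95 million.
Denominator = 150.37 + 2.93 = 153.30 million.
Broad rate = 12.95 / 153.30 = 8.45%.

Broad underutilization rate ≈ 8.45%.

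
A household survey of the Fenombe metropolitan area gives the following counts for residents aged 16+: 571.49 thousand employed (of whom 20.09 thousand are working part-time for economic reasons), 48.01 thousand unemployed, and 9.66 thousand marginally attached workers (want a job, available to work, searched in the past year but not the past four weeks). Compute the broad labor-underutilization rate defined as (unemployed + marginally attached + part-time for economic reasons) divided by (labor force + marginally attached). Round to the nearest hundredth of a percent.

Labor force = 571.49 + 48.01 = 619.50 thousand.
Numerator = 48.01 + 9.66 + 20.09 = 77.76 thousand.
Denominator = 619.50 + 9.66 = 629.16 thousand.
Broad rate = 77.76 / 629.16 = 12.36%.

Broad underutilization rate ≈ 12.36%.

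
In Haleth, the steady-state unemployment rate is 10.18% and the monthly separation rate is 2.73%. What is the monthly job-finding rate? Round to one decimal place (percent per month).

Job-finding rate ≈ 24.1% per month.

From u* = s/(s+f): f = s·(1−u)/u.
f = 2.73 × (1 − 0.1018) / 0.1018 = 2.4521 / 0.1018 ≈ 24.1% per month.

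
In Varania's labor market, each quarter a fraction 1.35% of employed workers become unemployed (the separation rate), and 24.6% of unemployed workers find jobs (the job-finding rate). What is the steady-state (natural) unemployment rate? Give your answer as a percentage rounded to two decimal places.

Steady-state unemployment rate ≈ 5.20%.

At steady state the flows balance: s·E = f·U, so U/(E+U) = s/(s+f).
u* = 1.35 / (1.35 + 24.6) = 1.35 / 25.95 = 5.20%.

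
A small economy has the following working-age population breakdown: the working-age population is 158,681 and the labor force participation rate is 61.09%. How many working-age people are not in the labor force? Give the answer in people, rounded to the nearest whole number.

Share not in the labor force = 1 − 0.6109 = 0.3891.
Not in labor force = 0.3891 × 158,681 ≈ 61,743.

About 61,743 are not in the labor force.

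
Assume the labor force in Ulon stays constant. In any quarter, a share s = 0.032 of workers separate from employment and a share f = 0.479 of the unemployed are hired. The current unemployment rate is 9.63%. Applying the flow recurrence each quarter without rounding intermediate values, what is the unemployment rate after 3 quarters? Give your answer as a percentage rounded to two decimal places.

With a fixed labor force, u_{t+1} = u_t + s·(1−u_t) − f·u_t = u_t·(1−s−f) + s.
Here 1−s−f = 0.489 and s = 0.032.
u_1 = 0.096300 × 0.489 + 0.032 = 0.079091.
u_2 = 0.079091 × 0.489 + 0.032 = 0.070675.
u_3 = 0.070675 × 0.489 + 0.032 = 0.066560.

Unemployment rate after three quarters ≈ 6.66%.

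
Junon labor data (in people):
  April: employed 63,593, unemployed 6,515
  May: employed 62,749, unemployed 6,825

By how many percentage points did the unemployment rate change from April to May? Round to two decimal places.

The unemployment rate changed by +0.52 percentage points.

April: labor force = 63,593 + 6,515 = 70,108; u = 6,515/70,108 = 9.29%.
May: labor force = 62,749 + 6,825 = 69,574; u = 6,825/69,574 = 9.81%.
Change = 9.81% − 9.29% = +0.52 pp.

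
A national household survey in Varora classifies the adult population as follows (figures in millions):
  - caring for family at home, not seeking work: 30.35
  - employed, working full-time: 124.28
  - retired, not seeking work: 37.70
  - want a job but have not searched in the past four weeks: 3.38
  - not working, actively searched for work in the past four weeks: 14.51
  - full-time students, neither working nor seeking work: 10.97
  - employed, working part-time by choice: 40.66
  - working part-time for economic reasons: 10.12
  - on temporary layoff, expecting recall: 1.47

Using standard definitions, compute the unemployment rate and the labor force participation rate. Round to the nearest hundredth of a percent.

Unemployment rate ≈ 8.36%; labor force participation rate ≈ 69.87%.

Employed = 124.28 + 40.66 + 10.12 = 175.06 million (anyone who worked, including part-time for economic reasons, counts as employed).
Unemployed = 14.51 + 1.47 = 15.98 million (jobless and actively searching, or on temporary layoff).
Labor force = 175.06 + 15.98 = 191.04 million.
Not in labor force = 30.35 + 37.70 + 3.38 + 10.97 = 82.40 million (those not working and not actively searching are outside the labor force — including those who want a job but have given up searching).
Civilian working-age population = 191.04 + 82.40 = 273.44 million.
Unemployment rate = 15.98 / 191.04 = 8.36%.
Labor force participation rate = 191.04 / 273.44 = 69.87%.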